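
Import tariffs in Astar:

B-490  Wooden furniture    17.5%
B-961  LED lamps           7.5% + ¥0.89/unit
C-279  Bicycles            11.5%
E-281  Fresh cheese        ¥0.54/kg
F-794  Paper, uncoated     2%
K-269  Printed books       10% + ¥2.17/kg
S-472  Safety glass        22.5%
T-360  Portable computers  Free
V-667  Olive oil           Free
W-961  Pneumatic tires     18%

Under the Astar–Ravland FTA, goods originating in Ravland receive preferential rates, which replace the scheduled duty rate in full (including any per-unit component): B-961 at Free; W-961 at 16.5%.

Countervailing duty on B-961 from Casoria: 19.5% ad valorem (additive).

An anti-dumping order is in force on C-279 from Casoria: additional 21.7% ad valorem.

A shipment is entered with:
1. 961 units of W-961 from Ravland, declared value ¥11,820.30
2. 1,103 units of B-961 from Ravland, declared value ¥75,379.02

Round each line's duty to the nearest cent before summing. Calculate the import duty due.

¥1,950.35

Line 1 (W-961, Ravland, 961 units, ¥11,820.30):
Base rate for W-961 is 18%.
Origin Ravland qualifies under the Astar–Ravland agreement and W-961 is covered: preferential rate 16.5% applies instead.
Duty = ¥11,820.30 × 16.5% = ¥1,950.35.
Line 2 (B-961, Ravland, 1,103 units, ¥75,379.02):
Base rate for B-961 is 7.5% + ¥0.89/unit.
Origin Ravland qualifies under the Astar–Ravland agreement and B-961 is covered: preferential rate Free applies instead.
The additional-duty order on B-961 targets Casoria, not Ravland; it does not apply.
Duty = ¥75,379.02 × 0% = ¥0.00.
Total = ¥1,950.35 + ¥0.00 = ¥1,950.35.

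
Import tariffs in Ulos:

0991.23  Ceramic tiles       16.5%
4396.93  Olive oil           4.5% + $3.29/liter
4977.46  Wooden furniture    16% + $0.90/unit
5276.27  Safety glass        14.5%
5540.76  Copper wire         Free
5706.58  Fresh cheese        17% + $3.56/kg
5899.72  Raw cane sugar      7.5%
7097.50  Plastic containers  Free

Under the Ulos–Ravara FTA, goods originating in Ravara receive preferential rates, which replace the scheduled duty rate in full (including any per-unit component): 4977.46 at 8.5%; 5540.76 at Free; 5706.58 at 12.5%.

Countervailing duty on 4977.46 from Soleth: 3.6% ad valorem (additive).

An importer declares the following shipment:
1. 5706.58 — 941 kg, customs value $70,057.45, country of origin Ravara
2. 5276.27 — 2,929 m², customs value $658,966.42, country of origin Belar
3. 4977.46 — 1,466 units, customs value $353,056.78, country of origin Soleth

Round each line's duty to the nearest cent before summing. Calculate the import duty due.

Line 1 (5706.58, Ravara, 941 kg, $70,057.45):
Base rate for 5706.58 is 17% + $3.56/kg.
Origin Ravara qualifies under the Ulos–Ravara agreement and 5706.58 is covered: preferential rate 12.5% applies instead.
Duty = $70,057.45 × 12.5% = $8,757.18.
Line 2 (5276.27, Belar, 2,929 m², $658,966.42):
Base rate for 5276.27 is 14.5%.
Duty = $658,966.42 × 14.5% = $95,550.13.
Line 3 (4977.46, Soleth, 1,466 units, $353,056.78):
Base rate for 4977.46 is 16% + $0.90/unit.
4977.46 has an FTA preferential rate, but origin Soleth is not Ravara; base rate stands.
Additional duty on 4977.46 from Soleth: +3.6%. Applied ad valorem rate: 16% + 3.6% = 19.6%.
Duty = $353,056.78 × 19.6% + 1,466 × $0.90 = $70,518.53.
Total = $8,757.18 + $95,550.13 + $70,518.53 = $174,825.84.

$174,825.84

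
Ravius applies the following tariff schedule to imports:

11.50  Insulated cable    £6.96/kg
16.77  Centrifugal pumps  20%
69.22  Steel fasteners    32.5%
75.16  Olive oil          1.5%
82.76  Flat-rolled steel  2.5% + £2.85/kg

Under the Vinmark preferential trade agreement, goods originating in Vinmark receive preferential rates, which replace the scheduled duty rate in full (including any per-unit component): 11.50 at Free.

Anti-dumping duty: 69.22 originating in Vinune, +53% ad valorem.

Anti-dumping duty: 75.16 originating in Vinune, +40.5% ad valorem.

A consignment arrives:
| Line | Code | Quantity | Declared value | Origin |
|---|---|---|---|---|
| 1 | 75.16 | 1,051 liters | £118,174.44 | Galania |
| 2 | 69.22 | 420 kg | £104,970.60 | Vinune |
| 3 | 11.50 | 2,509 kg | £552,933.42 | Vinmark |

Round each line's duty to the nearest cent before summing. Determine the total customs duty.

Line 1 (75.16, Galania, 1,051 liters, £118,174.44):
Base rate for 75.16 is 1.5%.
The additional-duty order on 75.16 targets Vinune, not Galania; it does not apply.
Duty = £118,174.44 × 1.5% = £1,772.62.
Line 2 (69.22, Vinune, 420 kg, £104,970.60):
Base rate for 69.22 is 32.5%.
Additional duty on 69.22 from Vinune: +53%. Applied ad valorem rate: 32.5% + 53% = 85.5%.
Duty = £104,970.60 × 85.5% = £89,749.86.
Line 3 (11.50, Vinmark, 2,509 kg, £552,933.42):
Base rate for 11.50 is £6.96/kg.
Origin Vinmark qualifies under the Ravius–Vinmark agreement and 11.50 is covered: preferential rate Free applies instead.
Duty = £552,933.42 × 0% = £0.00.
Total = £1,772.62 + £89,749.86 + £0.00 = £91,522.48.

£91,522.48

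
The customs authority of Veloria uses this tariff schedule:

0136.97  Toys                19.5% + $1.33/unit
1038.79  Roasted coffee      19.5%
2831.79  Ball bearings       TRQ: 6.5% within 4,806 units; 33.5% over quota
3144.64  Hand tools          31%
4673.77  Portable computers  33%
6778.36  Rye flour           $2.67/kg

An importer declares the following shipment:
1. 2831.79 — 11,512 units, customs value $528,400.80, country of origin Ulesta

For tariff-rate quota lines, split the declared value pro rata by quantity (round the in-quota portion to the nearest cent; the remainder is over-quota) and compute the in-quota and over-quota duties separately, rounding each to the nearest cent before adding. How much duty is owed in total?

$117,453.51

Line 1 (2831.79, Ulesta, 11,512 units, $528,400.80):
Code 2831.79 is under a tariff-rate quota (threshold 4,806 units). In-quota: 4,806 units at 6.5%; over-quota: 6,706 units at 33.5%.
Pro-rata value split: in-quota = $528,400.80 × 4,806/11,512 = $220,595.40; over-quota = $528,400.80 − $220,595.40 = $307,805.40.
In-quota duty = $220,595.40 × 6.5% = $14,338.70. Over-quota duty = $307,805.40 × 33.5% = $103,114.81.
Line duty = $14,338.70 + $103,114.81 = $117,453.51.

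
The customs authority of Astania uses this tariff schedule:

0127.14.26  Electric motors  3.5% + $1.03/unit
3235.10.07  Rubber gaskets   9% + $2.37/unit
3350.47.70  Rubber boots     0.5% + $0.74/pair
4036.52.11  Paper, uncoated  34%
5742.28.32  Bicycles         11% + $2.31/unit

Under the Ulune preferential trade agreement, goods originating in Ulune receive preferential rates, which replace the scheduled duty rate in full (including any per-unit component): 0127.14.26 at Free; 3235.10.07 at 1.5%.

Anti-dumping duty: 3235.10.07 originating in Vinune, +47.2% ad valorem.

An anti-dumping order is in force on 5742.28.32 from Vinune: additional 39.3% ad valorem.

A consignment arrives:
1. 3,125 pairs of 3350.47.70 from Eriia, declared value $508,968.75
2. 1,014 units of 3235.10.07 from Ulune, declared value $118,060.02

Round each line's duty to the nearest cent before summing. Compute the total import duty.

Line 1 (3350.47.70, Eriia, 3,125 pairs, $508,968.75):
Base rate for 3350.47.70 is 0.5% + $0.74/pair.
Duty = $508,968.75 × 0.5% + 3,125 × $0.74 = $4,857.34.
Line 2 (3235.10.07, Ulune, 1,014 units, $118,060.02):
Base rate for 3235.10.07 is 9% + $2.37/unit.
Origin Ulune qualifies under the Astania–Ulune agreement and 3235.10.07 is covered: preferential rate 1.5% applies instead.
The additional-duty order on 3235.10.07 targets Vinune, not Ulune; it does not apply.
Duty = $118,060.02 × 1.5% = $1,770.90.
Total = $4,857.34 + $1,770.90 = $6,628.24.

$6,628.24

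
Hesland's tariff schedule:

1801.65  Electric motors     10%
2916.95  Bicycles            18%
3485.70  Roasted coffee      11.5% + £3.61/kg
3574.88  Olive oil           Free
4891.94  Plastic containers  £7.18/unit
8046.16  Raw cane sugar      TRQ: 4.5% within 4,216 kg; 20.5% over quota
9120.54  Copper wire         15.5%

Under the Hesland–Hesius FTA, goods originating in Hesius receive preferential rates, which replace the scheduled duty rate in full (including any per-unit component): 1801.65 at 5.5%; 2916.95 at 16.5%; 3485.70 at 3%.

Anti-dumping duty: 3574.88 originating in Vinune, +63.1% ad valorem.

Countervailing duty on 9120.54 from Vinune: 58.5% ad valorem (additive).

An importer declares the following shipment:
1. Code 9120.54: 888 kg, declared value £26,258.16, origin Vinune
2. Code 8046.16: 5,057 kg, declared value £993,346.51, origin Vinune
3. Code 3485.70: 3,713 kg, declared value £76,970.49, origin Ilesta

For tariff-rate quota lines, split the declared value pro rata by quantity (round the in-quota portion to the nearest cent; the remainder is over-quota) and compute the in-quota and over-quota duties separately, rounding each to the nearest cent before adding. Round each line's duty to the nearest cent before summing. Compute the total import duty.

Line 1 (9120.54, Vinune, 888 kg, £26,258.16):
Base rate for 9120.54 is 15.5%.
Additional duty on 9120.54 from Vinune: +58.5%. Applied ad valorem rate: 15.5% + 58.5% = 74%.
Duty = £26,258.16 × 74% = £19,431.04.
Line 2 (8046.16, Vinune, 5,057 kg, £993,346.51):
Code 8046.16 is under a tariff-rate quota (threshold 4,216 kg). In-quota: 4,216 kg at 4.5%; over-quota: 841 kg at 20.5%.
Pro-rata value split: in-quota = £993,346.51 × 4,216/5,057 = £828,148.88; over-quota = £993,346.51 − £828,148.88 = £165,197.63.
In-quota duty = £828,148.88 × 4.5% = £37,266.70. Over-quota duty = £165,197.63 × 20.5% = £33,865.51.
Line duty = £37,266.70 + £33,865.51 = £71,132.21.
Line 3 (3485.70, Ilesta, 3,713 kg, £76,970.49):
Base rate for 3485.70 is 11.5% + £3.61/kg.
3485.70 has an FTA preferential rate, but origin Ilesta is not Hesius; base rate stands.
Duty = £76,970.49 × 11.5% + 3,713 × £3.61 = £22,255.54.
Total = £19,431.04 + £71,132.21 + £22,255.54 = £112,818.79.

£112,818.79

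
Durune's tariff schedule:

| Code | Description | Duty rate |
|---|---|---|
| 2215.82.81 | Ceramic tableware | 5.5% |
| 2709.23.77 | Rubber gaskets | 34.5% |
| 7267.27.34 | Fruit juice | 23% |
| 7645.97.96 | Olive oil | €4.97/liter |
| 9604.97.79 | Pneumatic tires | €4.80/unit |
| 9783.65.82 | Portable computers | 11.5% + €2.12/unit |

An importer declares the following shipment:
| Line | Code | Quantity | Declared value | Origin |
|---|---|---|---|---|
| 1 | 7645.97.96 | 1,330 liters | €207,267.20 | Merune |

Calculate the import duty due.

Line 1 (7645.97.96, Merune, 1,330 liters, €207,267.20):
Base rate for 7645.97.96 is €4.97/liter.
Duty = 1,330 × €4.97 = €6,610.10.

€6,610.10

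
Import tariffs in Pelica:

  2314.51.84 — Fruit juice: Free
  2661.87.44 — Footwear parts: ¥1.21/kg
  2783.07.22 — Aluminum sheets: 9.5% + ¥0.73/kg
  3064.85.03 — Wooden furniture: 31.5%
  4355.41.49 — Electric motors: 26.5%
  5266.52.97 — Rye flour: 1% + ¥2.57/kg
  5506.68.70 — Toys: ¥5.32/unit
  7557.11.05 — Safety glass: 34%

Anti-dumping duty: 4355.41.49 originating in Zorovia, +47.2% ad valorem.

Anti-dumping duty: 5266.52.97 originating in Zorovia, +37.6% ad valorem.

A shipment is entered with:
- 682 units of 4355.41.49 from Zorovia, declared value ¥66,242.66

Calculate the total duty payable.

Line 1 (4355.41.49, Zorovia, 682 units, ¥66,242.66):
Base rate for 4355.41.49 is 26.5%.
Additional duty on 4355.41.49 from Zorovia: +47.2%. Applied ad valorem rate: 26.5% + 47.2% = 73.7%.
Duty = ¥66,242.66 × 73.7% = ¥48,820.84.

¥48,820.84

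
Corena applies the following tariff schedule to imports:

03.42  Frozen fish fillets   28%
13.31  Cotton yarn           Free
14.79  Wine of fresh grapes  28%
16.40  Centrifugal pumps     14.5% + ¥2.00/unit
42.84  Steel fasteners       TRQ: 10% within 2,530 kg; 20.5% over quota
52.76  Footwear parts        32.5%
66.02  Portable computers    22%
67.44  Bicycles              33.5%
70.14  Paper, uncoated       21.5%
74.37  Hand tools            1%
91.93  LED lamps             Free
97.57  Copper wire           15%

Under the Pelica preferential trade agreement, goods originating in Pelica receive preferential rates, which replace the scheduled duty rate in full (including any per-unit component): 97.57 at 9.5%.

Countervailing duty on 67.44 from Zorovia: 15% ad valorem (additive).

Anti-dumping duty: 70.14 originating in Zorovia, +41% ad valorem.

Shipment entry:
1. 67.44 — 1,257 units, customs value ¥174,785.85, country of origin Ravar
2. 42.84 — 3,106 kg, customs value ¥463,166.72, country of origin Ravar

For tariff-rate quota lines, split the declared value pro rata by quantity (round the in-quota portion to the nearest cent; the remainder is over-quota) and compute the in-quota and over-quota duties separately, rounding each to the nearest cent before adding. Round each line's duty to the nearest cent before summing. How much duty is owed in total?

¥113,888.71

Line 1 (67.44, Ravar, 1,257 units, ¥174,785.85):
Base rate for 67.44 is 33.5%.
The additional-duty order on 67.44 targets Zorovia, not Ravar; it does not apply.
Duty = ¥174,785.85 × 33.5% = ¥58,553.26.
Line 2 (42.84, Ravar, 3,106 kg, ¥463,166.72):
Code 42.84 is under a tariff-rate quota (threshold 2,530 kg). In-quota: 2,530 kg at 10%; over-quota: 576 kg at 20.5%.
Pro-rata value split: in-quota = ¥463,166.72 × 2,530/3,106 = ¥377,273.60; over-quota = ¥463,166.72 − ¥377,273.60 = ¥85,893.12.
In-quota duty = ¥377,273.60 × 10% = ¥37,727.36. Over-quota duty = ¥85,893.12 × 20.5% = ¥17,608.09.
Line duty = ¥37,727.36 + ¥17,608.09 = ¥55,335.45.
Total = ¥58,553.26 + ¥55,335.45 = ¥113,888.71.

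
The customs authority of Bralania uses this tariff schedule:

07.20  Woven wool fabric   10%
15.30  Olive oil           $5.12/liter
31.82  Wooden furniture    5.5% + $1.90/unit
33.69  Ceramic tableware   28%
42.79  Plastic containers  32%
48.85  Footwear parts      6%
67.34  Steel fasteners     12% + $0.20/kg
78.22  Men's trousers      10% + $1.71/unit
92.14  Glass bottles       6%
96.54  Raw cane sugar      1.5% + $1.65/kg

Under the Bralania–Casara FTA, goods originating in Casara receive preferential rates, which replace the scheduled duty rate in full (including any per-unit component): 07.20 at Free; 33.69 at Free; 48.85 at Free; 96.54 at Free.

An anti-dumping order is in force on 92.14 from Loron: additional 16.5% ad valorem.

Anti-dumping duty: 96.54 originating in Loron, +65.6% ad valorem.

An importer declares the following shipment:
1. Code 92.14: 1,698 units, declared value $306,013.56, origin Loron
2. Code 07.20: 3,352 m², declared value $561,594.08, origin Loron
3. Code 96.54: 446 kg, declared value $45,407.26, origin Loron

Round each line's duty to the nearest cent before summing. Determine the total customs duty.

$156,216.63

Line 1 (92.14, Loron, 1,698 units, $306,013.56):
Base rate for 92.14 is 6%.
Additional duty on 92.14 from Loron: +16.5%. Applied ad valorem rate: 6% + 16.5% = 22.5%.
Duty = $306,013.56 × 22.5% = $68,853.05.
Line 2 (07.20, Loron, 3,352 m², $561,594.08):
Base rate for 07.20 is 10%.
07.20 has an FTA preferential rate, but origin Loron is not Casara; base rate stands.
Duty = $561,594.08 × 10% = $56,159.41.
Line 3 (96.54, Loron, 446 kg, $45,407.26):
Base rate for 96.54 is 1.5% + $1.65/kg.
96.54 has an FTA preferential rate, but origin Loron is not Casara; base rate stands.
Additional duty on 96.54 from Loron: +65.6%. Applied ad valorem rate: 1.5% + 65.6% = 67.1%.
Duty = $45,407.26 × 67.1% + 446 × $1.65 = $31,204.17.
Total = $68,853.05 + $56,159.41 + $31,204.17 = $156,216.63.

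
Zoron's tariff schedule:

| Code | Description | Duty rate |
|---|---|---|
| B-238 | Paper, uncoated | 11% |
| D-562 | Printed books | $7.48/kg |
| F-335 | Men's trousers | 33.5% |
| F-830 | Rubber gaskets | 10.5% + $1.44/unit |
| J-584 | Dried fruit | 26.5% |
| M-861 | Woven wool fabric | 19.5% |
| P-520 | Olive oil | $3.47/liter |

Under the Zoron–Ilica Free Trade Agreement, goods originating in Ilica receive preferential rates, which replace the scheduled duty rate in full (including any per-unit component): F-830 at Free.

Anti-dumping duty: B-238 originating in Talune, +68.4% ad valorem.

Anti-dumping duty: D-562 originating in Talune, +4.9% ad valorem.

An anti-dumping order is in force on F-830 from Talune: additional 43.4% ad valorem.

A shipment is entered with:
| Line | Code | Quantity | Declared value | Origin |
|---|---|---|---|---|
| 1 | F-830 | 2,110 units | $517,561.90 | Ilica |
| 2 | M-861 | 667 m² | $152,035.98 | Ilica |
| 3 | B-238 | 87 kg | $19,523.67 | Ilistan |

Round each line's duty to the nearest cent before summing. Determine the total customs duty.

Line 1 (F-830, Ilica, 2,110 units, $517,561.90):
Base rate for F-830 is 10.5% + $1.44/unit.
Origin Ilica qualifies under the Zoron–Ilica agreement and F-830 is covered: preferential rate Free applies instead.
The additional-duty order on F-830 targets Talune, not Ilica; it does not apply.
Duty = $517,561.90 × 0% = $0.00.
Line 2 (M-861, Ilica, 667 m², $152,035.98):
Base rate for M-861 is 19.5%.
Origin Ilica is the FTA partner but M-861 is not on the preference list; base rate stands.
Duty = $152,035.98 × 19.5% = $29,647.02.
Line 3 (B-238, Ilistan, 87 kg, $19,523.67):
Base rate for B-238 is 11%.
The additional-duty order on B-238 targets Talune, not Ilistan; it does not apply.
Duty = $19,523.67 × 11% = $2,147.60.
Total = $0.00 + $29,647.02 + $2,147.60 = $31,794.62.

$31,794.62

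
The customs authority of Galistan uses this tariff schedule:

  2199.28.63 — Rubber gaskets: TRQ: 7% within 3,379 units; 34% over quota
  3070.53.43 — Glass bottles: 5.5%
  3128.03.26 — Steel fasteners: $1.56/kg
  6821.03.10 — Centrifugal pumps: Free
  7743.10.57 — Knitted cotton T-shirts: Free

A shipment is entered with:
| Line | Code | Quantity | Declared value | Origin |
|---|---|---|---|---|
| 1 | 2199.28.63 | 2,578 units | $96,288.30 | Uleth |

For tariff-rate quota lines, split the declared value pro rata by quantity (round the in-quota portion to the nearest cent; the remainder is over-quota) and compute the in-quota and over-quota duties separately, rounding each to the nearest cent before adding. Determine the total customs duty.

Line 1 (2199.28.63, Uleth, 2,578 units, $96,288.30):
Code 2199.28.63 is under a tariff-rate quota (threshold 3,379 units). Quantity 2,578 units is within the quota, so the in-quota rate 7% applies to the full value.
Duty = $96,288.30 × 7% = $6,740.18.

$6,740.18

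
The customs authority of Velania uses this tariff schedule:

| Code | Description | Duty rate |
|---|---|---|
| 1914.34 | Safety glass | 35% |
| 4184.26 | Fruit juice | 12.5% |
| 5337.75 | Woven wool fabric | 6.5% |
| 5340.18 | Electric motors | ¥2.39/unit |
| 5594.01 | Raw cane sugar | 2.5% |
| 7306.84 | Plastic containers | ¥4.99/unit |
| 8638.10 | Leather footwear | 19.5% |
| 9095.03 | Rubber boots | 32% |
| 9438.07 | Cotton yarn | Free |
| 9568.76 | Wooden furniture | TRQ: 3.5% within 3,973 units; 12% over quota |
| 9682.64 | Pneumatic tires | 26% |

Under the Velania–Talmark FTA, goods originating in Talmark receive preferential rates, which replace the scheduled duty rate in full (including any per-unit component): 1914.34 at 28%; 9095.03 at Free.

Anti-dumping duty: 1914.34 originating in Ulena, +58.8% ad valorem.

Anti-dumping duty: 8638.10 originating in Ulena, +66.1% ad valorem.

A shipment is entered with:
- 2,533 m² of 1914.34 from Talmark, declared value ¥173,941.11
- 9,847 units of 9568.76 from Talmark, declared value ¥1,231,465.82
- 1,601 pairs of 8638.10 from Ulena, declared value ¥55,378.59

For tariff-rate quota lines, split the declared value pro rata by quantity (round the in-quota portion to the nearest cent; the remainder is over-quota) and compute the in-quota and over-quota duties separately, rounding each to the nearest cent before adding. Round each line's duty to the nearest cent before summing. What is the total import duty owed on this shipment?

Line 1 (1914.34, Talmark, 2,533 m², ¥173,941.11):
Base rate for 1914.34 is 35%.
Origin Talmark qualifies under the Velania–Talmark agreement and 1914.34 is covered: preferential rate 28% applies instead.
The additional-duty order on 1914.34 targets Ulena, not Talmark; it does not apply.
Duty = ¥173,941.11 × 28% = ¥48,703.51.
Line 2 (9568.76, Talmark, 9,847 units, ¥1,231,465.82):
Code 9568.76 is under a tariff-rate quota (threshold 3,973 units). In-quota: 3,973 units at 3.5%; over-quota: 5,874 units at 12%.
Pro-rata value split: in-quota = ¥1,231,465.82 × 3,973/9,847 = ¥496,863.38; over-quota = ¥1,231,465.82 − ¥496,863.38 = ¥734,602.44.
In-quota duty = ¥496,863.38 × 3.5% = ¥17,390.22. Over-quota duty = ¥734,602.44 × 12% = ¥88,152.29.
Line duty = ¥17,390.22 + ¥88,152.29 = ¥105,542.51.
Line 3 (8638.10, Ulena, 1,601 pairs, ¥55,378.59):
Base rate for 8638.10 is 19.5%.
Additional duty on 8638.10 from Ulena: +66.1%. Applied ad valorem rate: 19.5% + 66.1% = 85.6%.
Duty = ¥55,378.59 × 85.6% = ¥47,404.07.
Total = ¥48,703.51 + ¥105,542.51 + ¥47,404.07 = ¥201,650.09.

¥201,650.09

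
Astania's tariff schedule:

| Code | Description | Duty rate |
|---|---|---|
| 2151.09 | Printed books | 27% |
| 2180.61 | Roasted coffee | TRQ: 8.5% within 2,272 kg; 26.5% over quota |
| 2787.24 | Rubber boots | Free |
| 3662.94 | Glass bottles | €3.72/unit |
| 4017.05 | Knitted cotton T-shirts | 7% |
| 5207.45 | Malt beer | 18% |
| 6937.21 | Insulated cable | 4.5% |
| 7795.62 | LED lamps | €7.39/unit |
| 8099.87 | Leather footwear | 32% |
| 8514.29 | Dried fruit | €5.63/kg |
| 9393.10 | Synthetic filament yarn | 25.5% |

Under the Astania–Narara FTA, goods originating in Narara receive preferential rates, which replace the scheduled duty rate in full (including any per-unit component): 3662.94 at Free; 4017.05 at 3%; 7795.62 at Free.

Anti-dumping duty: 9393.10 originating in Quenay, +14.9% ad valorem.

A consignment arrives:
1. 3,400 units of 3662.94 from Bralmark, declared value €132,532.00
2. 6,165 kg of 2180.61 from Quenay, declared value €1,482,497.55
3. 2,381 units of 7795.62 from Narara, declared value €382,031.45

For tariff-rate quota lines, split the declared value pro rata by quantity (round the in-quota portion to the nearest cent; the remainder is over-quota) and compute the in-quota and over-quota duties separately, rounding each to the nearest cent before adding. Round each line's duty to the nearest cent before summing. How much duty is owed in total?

Line 1 (3662.94, Bralmark, 3,400 units, €132,532.00):
Base rate for 3662.94 is €3.72/unit.
3662.94 has an FTA preferential rate, but origin Bralmark is not Narara; base rate stands.
Duty = 3,400 × €3.72 = €12,648.00.
Line 2 (2180.61, Quenay, 6,165 kg, €1,482,497.55):
Code 2180.61 is under a tariff-rate quota (threshold 2,272 kg). In-quota: 2,272 kg at 8.5%; over-quota: 3,893 kg at 26.5%.
Pro-rata value split: in-quota = €1,482,497.55 × 2,272/6,165 = €546,347.84; over-quota = €1,482,497.55 − €546,347.84 = €936,149.71.
In-quota duty = €546,347.84 × 8.5% = €46,439.57. Over-quota duty = €936,149.71 × 26.5% = €248,079.67.
Line duty = €46,439.57 + €248,079.67 = €294,519.24.
Line 3 (7795.62, Narara, 2,381 units, €382,031.45):
Base rate for 7795.62 is €7.39/unit.
Origin Narara qualifies under the Astania–Narara agreement and 7795.62 is covered: preferential rate Free applies instead.
Duty = €382,031.45 × 0% = €0.00.
Total = €12,648.00 + €294,519.24 + €0.00 = €307,167.24.

€307,167.24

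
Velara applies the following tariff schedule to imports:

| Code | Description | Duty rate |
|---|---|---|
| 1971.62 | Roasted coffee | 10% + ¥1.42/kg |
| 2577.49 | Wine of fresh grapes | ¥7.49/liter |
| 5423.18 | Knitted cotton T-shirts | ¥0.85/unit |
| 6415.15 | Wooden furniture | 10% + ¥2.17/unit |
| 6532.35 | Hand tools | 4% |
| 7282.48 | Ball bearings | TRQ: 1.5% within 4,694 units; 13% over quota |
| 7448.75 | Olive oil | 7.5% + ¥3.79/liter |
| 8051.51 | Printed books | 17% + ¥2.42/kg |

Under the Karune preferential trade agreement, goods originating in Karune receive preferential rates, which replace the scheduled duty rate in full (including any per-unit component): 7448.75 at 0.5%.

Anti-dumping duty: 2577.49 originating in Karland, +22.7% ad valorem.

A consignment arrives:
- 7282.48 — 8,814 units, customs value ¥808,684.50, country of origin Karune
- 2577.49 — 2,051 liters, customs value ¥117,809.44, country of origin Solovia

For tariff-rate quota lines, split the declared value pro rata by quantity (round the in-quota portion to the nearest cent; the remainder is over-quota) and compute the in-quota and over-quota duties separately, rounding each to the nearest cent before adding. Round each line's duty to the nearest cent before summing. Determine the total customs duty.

Line 1 (7282.48, Karune, 8,814 units, ¥808,684.50):
Code 7282.48 is under a tariff-rate quota (threshold 4,694 units). In-quota: 4,694 units at 1.5%; over-quota: 4,120 units at 13%.
Pro-rata value split: in-quota = ¥808,684.50 × 4,694/8,814 = ¥430,674.50; over-quota = ¥808,684.50 − ¥430,674.50 = ¥378,010.00.
In-quota duty = ¥430,674.50 × 1.5% = ¥6,460.12. Over-quota duty = ¥378,010.00 × 13% = ¥49,141.30.
Line duty = ¥6,460.12 + ¥49,141.30 = ¥55,601.42.
Line 2 (2577.49, Solovia, 2,051 liters, ¥117,809.44):
Base rate for 2577.49 is ¥7.49/liter.
The additional-duty order on 2577.49 targets Karland, not Solovia; it does not apply.
Duty = 2,051 × ¥7.49 = ¥15,361.99.
Total = ¥55,601.42 + ¥15,361.99 = ¥70,963.41.

¥70,963.41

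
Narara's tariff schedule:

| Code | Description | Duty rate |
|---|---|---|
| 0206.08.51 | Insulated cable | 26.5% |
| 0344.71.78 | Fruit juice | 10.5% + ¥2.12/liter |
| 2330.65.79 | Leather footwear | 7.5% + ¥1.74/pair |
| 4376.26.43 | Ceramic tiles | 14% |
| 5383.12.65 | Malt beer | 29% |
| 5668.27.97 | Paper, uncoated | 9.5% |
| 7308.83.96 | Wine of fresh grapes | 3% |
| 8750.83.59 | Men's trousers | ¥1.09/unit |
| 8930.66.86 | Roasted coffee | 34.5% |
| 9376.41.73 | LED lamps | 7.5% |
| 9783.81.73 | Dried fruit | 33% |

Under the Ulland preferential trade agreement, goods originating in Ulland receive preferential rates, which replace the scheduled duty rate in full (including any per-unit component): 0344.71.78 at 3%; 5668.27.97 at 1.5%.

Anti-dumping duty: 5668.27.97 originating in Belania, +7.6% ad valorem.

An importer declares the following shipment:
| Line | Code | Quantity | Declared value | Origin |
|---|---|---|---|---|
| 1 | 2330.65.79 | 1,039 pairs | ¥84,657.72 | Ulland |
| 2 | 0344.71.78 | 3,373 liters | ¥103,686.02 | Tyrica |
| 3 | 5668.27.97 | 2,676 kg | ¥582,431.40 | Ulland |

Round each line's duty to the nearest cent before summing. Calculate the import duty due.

Line 1 (2330.65.79, Ulland, 1,039 pairs, ¥84,657.72):
Base rate for 2330.65.79 is 7.5% + ¥1.74/pair.
Origin Ulland is the FTA partner but 2330.65.79 is not on the preference list; base rate stands.
Duty = ¥84,657.72 × 7.5% + 1,039 × ¥1.74 = ¥8,157.19.
Line 2 (0344.71.78, Tyrica, 3,373 liters, ¥103,686.02):
Base rate for 0344.71.78 is 10.5% + ¥2.12/liter.
0344.71.78 has an FTA preferential rate, but origin Tyrica is not Ulland; base rate stands.
Duty = ¥103,686.02 × 10.5% + 3,373 × ¥2.12 = ¥18,037.79.
Line 3 (5668.27.97, Ulland, 2,676 kg, ¥582,431.40):
Base rate for 5668.27.97 is 9.5%.
Origin Ulland qualifies under the Narara–Ulland agreement and 5668.27.97 is covered: preferential rate 1.5% applies instead.
The additional-duty order on 5668.27.97 targets Belania, not Ulland; it does not apply.
Duty = ¥582,431.40 × 1.5% = ¥8,736.47.
Total = ¥8,157.19 + ¥18,037.79 + ¥8,736.47 = ¥34,931.45.

¥34,931.45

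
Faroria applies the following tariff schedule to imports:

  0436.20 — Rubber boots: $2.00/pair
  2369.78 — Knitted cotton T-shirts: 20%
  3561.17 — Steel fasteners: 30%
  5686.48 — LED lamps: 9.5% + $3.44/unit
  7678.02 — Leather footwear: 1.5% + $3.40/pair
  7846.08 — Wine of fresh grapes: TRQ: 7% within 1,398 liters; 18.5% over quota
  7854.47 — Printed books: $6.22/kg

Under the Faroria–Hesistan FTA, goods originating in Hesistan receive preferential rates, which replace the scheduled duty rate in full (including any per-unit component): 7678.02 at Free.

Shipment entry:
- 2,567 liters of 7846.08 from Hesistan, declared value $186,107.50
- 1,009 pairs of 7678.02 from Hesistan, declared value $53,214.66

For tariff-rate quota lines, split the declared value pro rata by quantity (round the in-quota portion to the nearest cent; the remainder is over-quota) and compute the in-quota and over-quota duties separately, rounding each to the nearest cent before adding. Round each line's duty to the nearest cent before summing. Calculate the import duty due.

Line 1 (7846.08, Hesistan, 2,567 liters, $186,107.50):
Code 7846.08 is under a tariff-rate quota (threshold 1,398 liters). In-quota: 1,398 liters at 7%; over-quota: 1,169 liters at 18.5%.
Pro-rata value split: in-quota = $186,107.50 × 1,398/2,567 = $101,355.00; over-quota = $186,107.50 − $101,355.00 = $84,752.50.
In-quota duty = $101,355.00 × 7% = $7,094.85. Over-quota duty = $84,752.50 × 18.5% = $15,679.21.
Line duty = $7,094.85 + $15,679.21 = $22,774.06.
Line 2 (7678.02, Hesistan, 1,009 pairs, $53,214.66):
Base rate for 7678.02 is 1.5% + $3.40/pair.
Origin Hesistan qualifies under the Faroria–Hesistan agreement and 7678.02 is covered: preferential rate Free applies instead.
Duty = $53,214.66 × 0% = $0.00.
Total = $22,774.06 + $0.00 = $22,774.06.

$22,774.06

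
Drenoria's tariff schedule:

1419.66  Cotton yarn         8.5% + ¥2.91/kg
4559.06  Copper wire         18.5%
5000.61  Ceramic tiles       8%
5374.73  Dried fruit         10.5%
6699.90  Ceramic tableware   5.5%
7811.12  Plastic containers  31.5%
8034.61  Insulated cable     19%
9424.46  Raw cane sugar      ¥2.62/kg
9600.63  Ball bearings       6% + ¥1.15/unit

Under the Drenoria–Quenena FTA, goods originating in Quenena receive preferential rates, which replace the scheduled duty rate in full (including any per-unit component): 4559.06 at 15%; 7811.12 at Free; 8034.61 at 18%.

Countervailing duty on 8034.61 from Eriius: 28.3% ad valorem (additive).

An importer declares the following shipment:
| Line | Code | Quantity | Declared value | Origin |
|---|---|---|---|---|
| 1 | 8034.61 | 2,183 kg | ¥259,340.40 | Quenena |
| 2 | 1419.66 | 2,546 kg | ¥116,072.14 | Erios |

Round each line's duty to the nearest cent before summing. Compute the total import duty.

¥63,956.26

Line 1 (8034.61, Quenena, 2,183 kg, ¥259,340.40):
Base rate for 8034.61 is 19%.
Origin Quenena qualifies under the Drenoria–Quenena agreement and 8034.61 is covered: preferential rate 18% applies instead.
The additional-duty order on 8034.61 targets Eriius, not Quenena; it does not apply.
Duty = ¥259,340.40 × 18% = ¥46,681.27.
Line 2 (1419.66, Erios, 2,546 kg, ¥116,072.14):
Base rate for 1419.66 is 8.5% + ¥2.91/kg.
Duty = ¥116,072.14 × 8.5% + 2,546 × ¥2.91 = ¥17,274.99.
Total = ¥46,681.27 + ¥17,274.99 = ¥63,956.26.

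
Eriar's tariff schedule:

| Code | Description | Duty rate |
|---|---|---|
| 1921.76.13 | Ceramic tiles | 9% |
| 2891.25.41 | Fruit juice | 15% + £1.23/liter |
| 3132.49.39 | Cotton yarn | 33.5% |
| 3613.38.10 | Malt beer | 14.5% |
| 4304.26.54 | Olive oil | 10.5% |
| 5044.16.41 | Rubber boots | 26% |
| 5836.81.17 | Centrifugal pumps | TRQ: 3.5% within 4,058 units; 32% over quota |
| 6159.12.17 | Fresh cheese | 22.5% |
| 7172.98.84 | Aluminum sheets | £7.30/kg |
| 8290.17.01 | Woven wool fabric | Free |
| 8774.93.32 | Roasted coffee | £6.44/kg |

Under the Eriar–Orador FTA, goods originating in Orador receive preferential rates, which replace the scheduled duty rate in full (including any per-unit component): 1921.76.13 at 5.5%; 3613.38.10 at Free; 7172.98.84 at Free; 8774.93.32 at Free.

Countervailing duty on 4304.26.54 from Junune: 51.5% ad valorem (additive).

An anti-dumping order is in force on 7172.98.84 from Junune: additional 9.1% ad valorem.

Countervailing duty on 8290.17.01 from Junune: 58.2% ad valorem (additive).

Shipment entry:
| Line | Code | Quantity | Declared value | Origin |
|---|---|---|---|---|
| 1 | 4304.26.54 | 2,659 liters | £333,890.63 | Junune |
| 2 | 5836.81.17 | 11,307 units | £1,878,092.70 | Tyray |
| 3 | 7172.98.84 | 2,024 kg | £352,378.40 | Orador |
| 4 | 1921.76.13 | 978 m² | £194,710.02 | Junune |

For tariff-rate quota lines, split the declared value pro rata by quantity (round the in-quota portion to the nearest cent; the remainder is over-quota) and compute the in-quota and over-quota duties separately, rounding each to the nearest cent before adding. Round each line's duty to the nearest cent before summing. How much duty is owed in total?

Line 1 (4304.26.54, Junune, 2,659 liters, £333,890.63):
Base rate for 4304.26.54 is 10.5%.
Additional duty on 4304.26.54 from Junune: +51.5%. Applied ad valorem rate: 10.5% + 51.5% = 62%.
Duty = £333,890.63 × 62% = £207,012.19.
Line 2 (5836.81.17, Tyray, 11,307 units, £1,878,092.70):
Code 5836.81.17 is under a tariff-rate quota (threshold 4,058 units). In-quota: 4,058 units at 3.5%; over-quota: 7,249 units at 32%.
Pro-rata value split: in-quota = £1,878,092.70 × 4,058/11,307 = £674,033.80; over-quota = £1,878,092.70 − £674,033.80 = £1,204,058.90.
In-quota duty = £674,033.80 × 3.5% = £23,591.18. Over-quota duty = £1,204,058.90 × 32% = £385,298.85.
Line duty = £23,591.18 + £385,298.85 = £408,890.03.
Line 3 (7172.98.84, Orador, 2,024 kg, £352,378.40):
Base rate for 7172.98.84 is £7.30/kg.
Origin Orador qualifies under the Eriar–Orador agreement and 7172.98.84 is covered: preferential rate Free applies instead.
The additional-duty order on 7172.98.84 targets Junune, not Orador; it does not apply.
Duty = £352,378.40 × 0% = £0.00.
Line 4 (1921.76.13, Junune, 978 m², £194,710.02):
Base rate for 1921.76.13 is 9%.
1921.76.13 has an FTA preferential rate, but origin Junune is not Orador; base rate stands.
Duty = £194,710.02 × 9% = £17,523.90.
Total = £207,012.19 + £408,890.03 + £0.00 + £17,523.90 = £633,426.12.

£633,426.12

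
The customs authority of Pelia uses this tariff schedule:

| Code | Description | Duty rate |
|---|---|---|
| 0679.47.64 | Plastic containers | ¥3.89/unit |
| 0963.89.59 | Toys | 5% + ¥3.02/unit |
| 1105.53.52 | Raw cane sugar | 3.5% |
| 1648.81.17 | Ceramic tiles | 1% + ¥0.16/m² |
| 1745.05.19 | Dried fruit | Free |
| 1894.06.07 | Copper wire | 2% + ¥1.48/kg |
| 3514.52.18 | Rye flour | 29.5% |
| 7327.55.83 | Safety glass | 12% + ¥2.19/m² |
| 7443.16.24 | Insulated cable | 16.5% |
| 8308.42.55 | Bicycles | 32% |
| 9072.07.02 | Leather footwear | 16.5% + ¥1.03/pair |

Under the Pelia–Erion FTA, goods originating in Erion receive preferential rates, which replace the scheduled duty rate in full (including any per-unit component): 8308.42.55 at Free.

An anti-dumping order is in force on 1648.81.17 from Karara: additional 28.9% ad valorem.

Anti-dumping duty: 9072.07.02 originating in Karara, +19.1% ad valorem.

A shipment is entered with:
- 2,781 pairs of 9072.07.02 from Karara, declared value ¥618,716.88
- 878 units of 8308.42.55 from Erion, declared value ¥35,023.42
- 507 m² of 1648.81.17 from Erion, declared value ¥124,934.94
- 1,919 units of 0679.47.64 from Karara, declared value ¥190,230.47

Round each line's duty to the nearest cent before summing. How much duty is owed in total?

Line 1 (9072.07.02, Karara, 2,781 pairs, ¥618,716.88):
Base rate for 9072.07.02 is 16.5% + ¥1.03/pair.
Additional duty on 9072.07.02 from Karara: +19.1%. Applied ad valorem rate: 16.5% + 19.1% = 35.6%.
Duty = ¥618,716.88 × 35.6% + 2,781 × ¥1.03 = ¥223,127.64.
Line 2 (8308.42.55, Erion, 878 units, ¥35,023.42):
Base rate for 8308.42.55 is 32%.
Origin Erion qualifies under the Pelia–Erion agreement and 8308.42.55 is covered: preferential rate Free applies instead.
Duty = ¥35,023.42 × 0% = ¥0.00.
Line 3 (1648.81.17, Erion, 507 m², ¥124,934.94):
Base rate for 1648.81.17 is 1% + ¥0.16/m².
Origin Erion is the FTA partner but 1648.81.17 is not on the preference list; base rate stands.
The additional-duty order on 1648.81.17 targets Karara, not Erion; it does not apply.
Duty = ¥124,934.94 × 1% + 507 × ¥0.16 = ¥1,330.47.
Line 4 (0679.47.64, Karara, 1,919 units, ¥190,230.47):
Base rate for 0679.47.64 is ¥3.89/unit.
Duty = 1,919 × ¥3.89 = ¥7,464.91.
Total = ¥223,127.64 + ¥0.00 + ¥1,330.47 + ¥7,464.91 = ¥231,923.02.

¥231,923.02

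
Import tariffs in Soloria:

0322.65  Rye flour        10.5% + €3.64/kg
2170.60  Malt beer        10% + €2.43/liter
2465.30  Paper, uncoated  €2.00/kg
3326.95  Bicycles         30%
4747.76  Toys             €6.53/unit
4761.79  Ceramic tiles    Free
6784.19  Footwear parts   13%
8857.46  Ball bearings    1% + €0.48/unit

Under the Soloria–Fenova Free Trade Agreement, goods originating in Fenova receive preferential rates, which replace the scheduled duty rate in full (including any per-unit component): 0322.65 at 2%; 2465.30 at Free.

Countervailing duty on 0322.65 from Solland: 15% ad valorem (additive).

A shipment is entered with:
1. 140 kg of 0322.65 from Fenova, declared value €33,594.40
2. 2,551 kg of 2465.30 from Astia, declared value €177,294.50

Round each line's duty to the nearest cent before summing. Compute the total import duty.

€5,773.89

Line 1 (0322.65, Fenova, 140 kg, €33,594.40):
Base rate for 0322.65 is 10.5% + €3.64/kg.
Origin Fenova qualifies under the Soloria–Fenova agreement and 0322.65 is covered: preferential rate 2% applies instead.
The additional-duty order on 0322.65 targets Solland, not Fenova; it does not apply.
Duty = €33,594.40 × 2% = €671.89.
Line 2 (2465.30, Astia, 2,551 kg, €177,294.50):
Base rate for 2465.30 is €2.00/kg.
2465.30 has an FTA preferential rate, but origin Astia is not Fenova; base rate stands.
Duty = 2,551 × €2.00 = €5,102.00.
Total = €671.89 + €5,102.00 = €5,773.89.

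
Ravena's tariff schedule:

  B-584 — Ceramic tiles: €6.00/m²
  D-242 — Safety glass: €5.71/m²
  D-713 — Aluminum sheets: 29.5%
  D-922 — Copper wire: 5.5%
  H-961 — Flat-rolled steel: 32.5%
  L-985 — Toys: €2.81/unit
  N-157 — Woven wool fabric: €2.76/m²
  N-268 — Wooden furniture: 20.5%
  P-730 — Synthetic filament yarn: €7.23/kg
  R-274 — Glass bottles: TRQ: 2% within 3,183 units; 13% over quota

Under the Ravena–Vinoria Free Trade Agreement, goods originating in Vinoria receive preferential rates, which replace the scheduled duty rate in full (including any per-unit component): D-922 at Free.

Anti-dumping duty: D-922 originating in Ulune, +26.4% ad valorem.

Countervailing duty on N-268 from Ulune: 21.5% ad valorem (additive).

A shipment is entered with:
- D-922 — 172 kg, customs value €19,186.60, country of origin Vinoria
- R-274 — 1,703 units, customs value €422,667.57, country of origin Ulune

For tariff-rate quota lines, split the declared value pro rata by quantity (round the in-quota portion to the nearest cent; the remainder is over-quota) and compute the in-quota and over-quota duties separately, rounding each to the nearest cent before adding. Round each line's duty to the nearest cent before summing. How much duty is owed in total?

€8,453.35

Line 1 (D-922, Vinoria, 172 kg, €19,186.60):
Base rate for D-922 is 5.5%.
Origin Vinoria qualifies under the Ravena–Vinoria agreement and D-922 is covered: preferential rate Free applies instead.
The additional-duty order on D-922 targets Ulune, not Vinoria; it does not apply.
Duty = €19,186.60 × 0% = €0.00.
Line 2 (R-274, Ulune, 1,703 units, €422,667.57):
Code R-274 is under a tariff-rate quota (threshold 3,183 units). Quantity 1,703 units is within the quota, so the in-quota rate 2% applies to the full value.
Duty = €422,667.57 × 2% = €8,453.35.
Total = €0.00 + €8,453.35 = €8,453.35.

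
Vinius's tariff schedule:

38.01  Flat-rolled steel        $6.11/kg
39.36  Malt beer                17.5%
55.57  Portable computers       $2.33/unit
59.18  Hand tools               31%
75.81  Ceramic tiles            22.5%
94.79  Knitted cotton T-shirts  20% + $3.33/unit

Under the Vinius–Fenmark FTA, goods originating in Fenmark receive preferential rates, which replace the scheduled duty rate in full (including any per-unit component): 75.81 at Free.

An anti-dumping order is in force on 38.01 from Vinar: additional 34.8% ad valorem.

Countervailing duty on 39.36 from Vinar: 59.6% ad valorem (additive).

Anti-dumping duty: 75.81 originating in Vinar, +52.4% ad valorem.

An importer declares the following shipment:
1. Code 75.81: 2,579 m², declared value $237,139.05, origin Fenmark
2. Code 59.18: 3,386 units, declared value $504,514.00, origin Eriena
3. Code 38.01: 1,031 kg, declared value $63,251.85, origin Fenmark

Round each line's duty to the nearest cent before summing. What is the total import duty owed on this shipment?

Line 1 (75.81, Fenmark, 2,579 m², $237,139.05):
Base rate for 75.81 is 22.5%.
Origin Fenmark qualifies under the Vinius–Fenmark agreement and 75.81 is covered: preferential rate Free applies instead.
The additional-duty order on 75.81 targets Vinar, not Fenmark; it does not apply.
Duty = $237,139.05 × 0% = $0.00.
Line 2 (59.18, Eriena, 3,386 units, $504,514.00):
Base rate for 59.18 is 31%.
Duty = $504,514.00 × 31% = $156,399.34.
Line 3 (38.01, Fenmark, 1,031 kg, $63,251.85):
Base rate for 38.01 is $6.11/kg.
Origin Fenmark is the FTA partner but 38.01 is not on the preference list; base rate stands.
The additional-duty order on 38.01 targets Vinar, not Fenmark; it does not apply.
Duty = 1,031 × $6.11 = $6,299.41.
Total = $0.00 + $156,399.34 + $6,299.41 = $162,698.75.

$162,698.75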